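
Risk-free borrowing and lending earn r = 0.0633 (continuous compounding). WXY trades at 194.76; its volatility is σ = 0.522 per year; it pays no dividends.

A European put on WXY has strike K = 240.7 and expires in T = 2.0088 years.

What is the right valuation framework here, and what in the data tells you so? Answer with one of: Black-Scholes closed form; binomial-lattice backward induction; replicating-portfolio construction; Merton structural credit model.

Key observation: the strike-240.7 put on WXY is European-exercise on a continuously-modelled lognormal underlying, so its value is a single closed-form evaluation.

framework: Black-Scholes closed form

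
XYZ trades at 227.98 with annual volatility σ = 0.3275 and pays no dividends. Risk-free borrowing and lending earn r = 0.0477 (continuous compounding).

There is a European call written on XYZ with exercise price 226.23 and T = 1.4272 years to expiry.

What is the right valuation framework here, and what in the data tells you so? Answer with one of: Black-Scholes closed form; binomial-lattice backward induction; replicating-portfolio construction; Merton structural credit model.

framework: Black-Scholes closed form

Key observation: the strike-226.23 call on XYZ is European-exercise on a continuously-modelled lognormal underlying, so its value is a single closed-form evaluation.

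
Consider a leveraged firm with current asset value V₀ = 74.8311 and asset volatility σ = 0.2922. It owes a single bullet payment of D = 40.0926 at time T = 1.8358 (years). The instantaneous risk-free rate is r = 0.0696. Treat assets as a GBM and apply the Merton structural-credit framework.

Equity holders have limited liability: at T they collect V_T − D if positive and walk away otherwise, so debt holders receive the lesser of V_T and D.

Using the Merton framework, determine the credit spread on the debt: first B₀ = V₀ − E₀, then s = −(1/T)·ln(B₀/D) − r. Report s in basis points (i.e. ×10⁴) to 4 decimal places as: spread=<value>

spread=34.3952

With assets at 74.8311 and a single debt payment of 40.0926 at 1.8358 years:
d₁ = [ln(V₀/D) + (r + σ²/2)T] / (σ√T)
   = [ln(74.8311/40.0926) + (0.0696 + 0.5·0.2922²)·1.8358] / (0.2922·√1.8358)
   = [0.624042 + 0.206143] / 0.395907 = 2.096919
d₂ = d₁ − σ√T = 2.096919 − 0.395907 = 1.701013
N(d₁) = 0.982000,  N(d₂) = 0.955530,  e^(−rT) = 0.880054
E₀ = V₀·N(d₁) − D·e^(−rT)·N(d₂)
   = 74.8311·0.982000 − 40.0926·0.880054·0.955530 = 39.769524
B₀ = V₀ − E₀ = 74.8311 − 39.769524 = 35.061576
spread = −(1/T)·ln(B₀/D) − r = −(1/1.8358)·ln(35.061576/40.0926) − 0.0696 = 0.00343952
in basis points: 0.00343952 × 10⁴ = 34.3952 bp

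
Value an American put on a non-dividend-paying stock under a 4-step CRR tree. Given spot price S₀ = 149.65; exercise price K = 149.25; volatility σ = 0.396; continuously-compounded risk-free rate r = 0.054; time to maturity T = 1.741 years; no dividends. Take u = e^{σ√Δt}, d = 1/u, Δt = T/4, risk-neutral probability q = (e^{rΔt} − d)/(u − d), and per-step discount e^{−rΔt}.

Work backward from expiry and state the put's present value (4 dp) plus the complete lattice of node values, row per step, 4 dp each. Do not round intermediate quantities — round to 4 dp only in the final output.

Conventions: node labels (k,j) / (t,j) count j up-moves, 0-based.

params: Δt=0.43525 u=1.29856 d=0.77008 q=0.48006 e^(-rΔt)=0.97677
t_4 payoffs: 96.6204 60.5030 0.0000 0.0000 0.0000
k=3: node(3,0) S=68.3427 payoff=80.9073 vs cont=77.4403 → 80.9073 [stop]  node(3,1) S=115.2432 payoff=34.0068 vs cont=30.7274 → 34.0068 [stop]  node(3,2) S=194.3293 payoff=0.0000 vs cont=0.0000 → 0.0000 [wait]  node(3,3) S=327.6887 payoff=0.0000 vs cont=0.0000 → 0.0000 [wait]
k=2: node(2,0) S=88.7470 payoff=60.5030 vs cont=57.0360 → 60.5030 [stop]  node(2,1) S=149.6500 payoff=0.0000 vs cont=17.2709 → 17.2709 [wait]  node(2,2) S=252.3480 payoff=0.0000 vs cont=0.0000 → 0.0000 [wait]
k=1: node(1,0) S=115.2432 payoff=34.0068 vs cont=38.8258 → 38.8258 [wait]  node(1,1) S=194.3293 payoff=0.0000 vs cont=8.7713 → 8.7713 [wait]
k=0: node(0,0) S=149.6500 payoff=0.0000 vs cont=23.8312 → 23.8312 [wait]

price = 23.8312
tree:
23.8312
38.8258 8.7713
60.5030 17.2709 0.0000
80.9073 34.0068 0.0000 0.0000
96.6204 60.5030 0.0000 0.0000 0.0000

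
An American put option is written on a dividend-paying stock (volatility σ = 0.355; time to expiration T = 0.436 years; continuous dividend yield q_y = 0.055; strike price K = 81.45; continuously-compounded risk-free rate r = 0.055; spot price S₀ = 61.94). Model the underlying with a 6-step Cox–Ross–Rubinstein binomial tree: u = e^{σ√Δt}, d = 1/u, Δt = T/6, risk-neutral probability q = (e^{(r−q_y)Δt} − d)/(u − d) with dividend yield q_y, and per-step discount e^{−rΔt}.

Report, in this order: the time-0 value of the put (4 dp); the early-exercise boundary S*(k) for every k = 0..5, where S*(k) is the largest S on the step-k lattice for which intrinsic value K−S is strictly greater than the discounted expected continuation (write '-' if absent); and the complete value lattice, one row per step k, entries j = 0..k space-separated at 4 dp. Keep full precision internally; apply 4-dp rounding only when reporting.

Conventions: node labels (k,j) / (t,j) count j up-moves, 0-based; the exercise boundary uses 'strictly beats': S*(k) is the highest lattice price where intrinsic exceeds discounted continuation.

price = 20.3190
boundary = - - 51.1505 56.2873 61.9400 68.1603
tree:
20.3190
25.2358 15.0794
30.2995 19.8758 9.9281
34.9675 25.1627 14.2253 5.2829
39.2095 30.2995 19.5100 8.5295 1.7548
43.0643 34.9675 25.1627 13.2897 3.3629 0.0000
46.5674 39.2095 30.2995 19.5100 6.4447 0.0000 0.0000

Δt=0.07267, u=1.10043, d=0.90874, q=0.47609, disc=e^(-rΔt)=0.99601
k=6 terminal: V=max(K-S,0) → 46.5674 39.2095 30.2995 19.5100 6.4447 0.0000 0.0000
k=5: j=0 S=38.3857 intr=43.0643 cont=42.8926 V=43.0643[EX]; j=1 S=46.4825 intr=34.9675 cont=34.8280 V=34.9675[EX]; j=2 S=56.2873 intr=25.1627 cont=25.0623 V=25.1627[EX]; j=3 S=68.1603 intr=13.2897 cont=13.2367 V=13.2897[EX]; j=4 S=82.5377 intr=0.0000 cont=3.3629 V=3.3629[hold]; j=5 S=99.9479 intr=0.0000 cont=0.0000 V=0.0000[hold]  S*(5)=68.1603
k=4: j=0 S=42.2405 intr=39.2095 cont=39.0531 V=39.2095[EX]; j=1 S=51.1505 intr=30.2995 cont=30.1786 V=30.2995[EX]; j=2 S=61.9400 intr=19.5100 cont=19.4322 V=19.5100[EX]; j=3 S=75.0053 intr=6.4447 cont=8.5295 V=8.5295[hold]; j=4 S=90.8266 intr=0.0000 cont=1.7548 V=1.7548[hold]  S*(4)=61.9400
k=3: j=0 S=46.4825 intr=34.9675 cont=34.8280 V=34.9675[EX]; j=1 S=56.2873 intr=25.1627 cont=25.0623 V=25.1627[EX]; j=2 S=68.1603 intr=13.2897 cont=14.2253 V=14.2253[hold]; j=3 S=82.5377 intr=0.0000 cont=5.2829 V=5.2829[hold]  S*(3)=56.2873
k=2: j=0 S=51.1505 intr=30.2995 cont=30.1786 V=30.2995[EX]; j=1 S=61.9400 intr=19.5100 cont=19.8758 V=19.8758[hold]; j=2 S=75.0053 intr=6.4447 cont=9.9281 V=9.9281[hold]  S*(2)=51.1505
k=1: j=0 S=56.2873 intr=25.1627 cont=25.2358 V=25.2358[hold]; j=1 S=68.1603 intr=13.2897 cont=15.0794 V=15.0794[hold]  S*(1)=-
k=0: j=0 S=61.9400 intr=19.5100 cont=20.3190 V=20.3190[hold]  S*(0)=-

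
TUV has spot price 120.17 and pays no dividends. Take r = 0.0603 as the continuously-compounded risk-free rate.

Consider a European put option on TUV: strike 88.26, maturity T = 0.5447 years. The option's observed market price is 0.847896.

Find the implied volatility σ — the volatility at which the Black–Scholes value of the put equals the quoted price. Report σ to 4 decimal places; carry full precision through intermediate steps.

sigma = 0.3256

At σ = 0.3256 the Black–Scholes value reproduces the quote:
σ√T = 0.3256·√0.5447 = 0.240305
d₁ = (ln(S/K) + (r+σ²/2)T) / (σ√T) = (ln(120.17/88.26) + (0.0603+0.3256²/2)·0.5447) / 0.240305 = (0.308620 + 0.061719) / 0.240305 = 1.541120
d₂ = d₁ − σ√T = 1.541120 − 0.240305 = 1.300815
e^{−rT} = 0.967688
N(−d₁) = 0.061644,  N(−d₂) = 0.096661
V = K·e^{−rT}·N(−d₂) − S·N(−d₁) = 8.255630 − 7.407733 = 0.847896 (equal to the quote); since ∂V/∂σ > 0 for all σ, the implied volatility is unique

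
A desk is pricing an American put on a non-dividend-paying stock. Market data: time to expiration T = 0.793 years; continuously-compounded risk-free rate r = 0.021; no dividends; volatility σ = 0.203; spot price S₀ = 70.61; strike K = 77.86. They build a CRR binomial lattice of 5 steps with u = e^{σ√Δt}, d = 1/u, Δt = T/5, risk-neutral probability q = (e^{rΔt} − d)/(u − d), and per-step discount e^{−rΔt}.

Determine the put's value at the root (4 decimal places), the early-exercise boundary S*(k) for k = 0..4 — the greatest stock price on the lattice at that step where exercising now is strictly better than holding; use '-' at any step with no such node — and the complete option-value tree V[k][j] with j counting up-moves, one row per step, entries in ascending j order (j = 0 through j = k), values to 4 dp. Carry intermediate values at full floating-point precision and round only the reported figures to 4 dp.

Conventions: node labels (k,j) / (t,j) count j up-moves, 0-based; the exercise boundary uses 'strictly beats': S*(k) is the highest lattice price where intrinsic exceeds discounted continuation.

price = 9.0622
boundary = - - 60.0684 65.1263 70.6100
tree:
9.0622
12.9998 5.1915
17.7916 8.3025 2.1201
22.4567 12.7337 3.9339 0.3234
26.7594 17.7916 7.2500 0.6496 0.0000
30.7280 22.4567 12.7337 1.3045 0.0000 0.0000

Δt=0.15860  u=1.08420  d=0.92234  q=0.50041  discount=0.99667
step 5 (expiry): payoffs max(K−S,0) = 30.7280 22.4567 12.7337 1.3045 0.0000 0.0000
step 4: (k=4,j=0): S=51.1006, K−S=26.7594, hold=26.5005 ⇒ V=26.7594 exercise | (k=4,j=1): S=60.0684, K−S=17.7916, hold=17.5327 ⇒ V=17.7916 exercise | (k=4,j=2): S=70.6100, K−S=7.2500, hold=6.9911 ⇒ V=7.2500 exercise | (k=4,j=3): S=83.0016, K−S=0.0000, hold=0.6496 ⇒ V=0.6496 continue | (k=4,j=4): S=97.5678, K−S=0.0000, hold=0.0000 ⇒ V=0.0000 continue  boundary S*=70.6100
step 3: (k=3,j=0): S=55.4033, K−S=22.4567, hold=22.1978 ⇒ V=22.4567 exercise | (k=3,j=1): S=65.1263, K−S=12.7337, hold=12.4749 ⇒ V=12.7337 exercise | (k=3,j=2): S=76.5555, K−S=1.3045, hold=3.9339 ⇒ V=3.9339 continue | (k=3,j=3): S=89.9905, K−S=0.0000, hold=0.3234 ⇒ V=0.3234 continue  boundary S*=65.1263
step 2: (k=2,j=0): S=60.0684, K−S=17.7916, hold=17.5327 ⇒ V=17.7916 exercise | (k=2,j=1): S=70.6100, K−S=7.2500, hold=8.3025 ⇒ V=8.3025 continue | (k=2,j=2): S=83.0016, K−S=0.0000, hold=2.1201 ⇒ V=2.1201 continue  boundary S*=60.0684
step 1: (k=1,j=0): S=65.1263, K−S=12.7337, hold=12.9998 ⇒ V=12.9998 continue | (k=1,j=1): S=76.5555, K−S=1.3045, hold=5.1915 ⇒ V=5.1915 continue  boundary S*=-
step 0: (k=0,j=0): S=70.6100, K−S=7.2500, hold=9.0622 ⇒ V=9.0622 continue  boundary S*=-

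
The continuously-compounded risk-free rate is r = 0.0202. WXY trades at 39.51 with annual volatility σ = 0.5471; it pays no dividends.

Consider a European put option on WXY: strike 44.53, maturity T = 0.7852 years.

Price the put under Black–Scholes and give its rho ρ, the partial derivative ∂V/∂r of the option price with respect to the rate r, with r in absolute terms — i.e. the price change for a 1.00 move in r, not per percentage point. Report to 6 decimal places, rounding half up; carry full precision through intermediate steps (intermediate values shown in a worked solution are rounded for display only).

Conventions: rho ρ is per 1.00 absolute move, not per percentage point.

σ√T = 0.5471·√0.7852 = 0.484794
d₁ = (ln(S/K) + (r+σ²/2)T) / (σ√T) = (ln(39.51/44.53) + (0.0202+0.5471²/2)·0.7852) / 0.484794 = (-0.119609 + 0.133373) / 0.484794 = 0.028392
d₂ = d₁ − σ√T = 0.028392 − 0.484794 = -0.456402
e^{−rT} = 0.984264
N(−d₁) = 0.488675,  N(−d₂) = 0.675949
Put price V = K·e^{−rT}·N(−d₂) − S·N(−d₁) = 29.626379 − 19.307544 = 10.318835
ρ = −K·T·e^{−rT}·N(−d₂) = -23.262633

price = 10.318835
ρ = -23.262633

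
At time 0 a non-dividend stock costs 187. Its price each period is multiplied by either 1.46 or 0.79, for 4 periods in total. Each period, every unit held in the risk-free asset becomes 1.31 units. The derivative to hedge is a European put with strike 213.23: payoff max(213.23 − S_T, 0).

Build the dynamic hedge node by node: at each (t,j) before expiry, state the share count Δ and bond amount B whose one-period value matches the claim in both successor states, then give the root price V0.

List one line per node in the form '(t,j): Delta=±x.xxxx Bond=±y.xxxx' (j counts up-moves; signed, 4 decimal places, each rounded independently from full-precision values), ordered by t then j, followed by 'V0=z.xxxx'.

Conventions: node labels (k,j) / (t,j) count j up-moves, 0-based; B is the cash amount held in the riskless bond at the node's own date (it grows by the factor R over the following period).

(0,0): Delta=-0.0350 Bond=7.6016
(1,0): Delta=-0.1791 Bond=31.2376
(1,1): Delta=-0.0126 Bond=3.8197
(2,0): Delta=-0.7307 Bond=105.2996
(2,1): Delta=-0.0930 Bond=22.3505
(2,2): Delta=0.0000 Bond=0.0000
(3,0): Delta=-1.0000 Bond=162.7710
(3,1): Delta=-0.6887 Bond=130.7804
(3,2): Delta=0.0000 Bond=0.0000
(3,3): Delta=0.0000 Bond=0.0000
V0=1.0498

Under the risk-neutral measure, an up-move has probability p* = (R−d)/(u−d) = 0.7761 and values discount at R = 1.31.
Terminal payoffs: V(4,0)=140.3933, V(4,1)=78.6205, V(4,2)=0.0000, V(4,3)=0.0000, V(4,4)=0.0000
(3,0): S=92.1983. Δ = (V_up−V_dn)/(S_up−S_dn) = (78.6205−140.3933)/(134.6095−72.8367) = -1.0000. V = [p*·78.6205 + (1−p*)·140.3933]/1.31 = 70.5727. B = V − Δ·S = 162.7710.
(3,1): S=170.3918. Δ = (V_up−V_dn)/(S_up−S_dn) = (0.0000−78.6205)/(248.7720−134.6095) = -0.6887. V = [p*·0.0000 + (1−p*)·78.6205]/1.31 = 13.4363. B = V − Δ·S = 130.7804.
(3,2): S=314.9013. Δ = (V_up−V_dn)/(S_up−S_dn) = (0.0000−0.0000)/(459.7559−248.7720) = 0.0000. V = [p*·0.0000 + (1−p*)·0.0000]/1.31 = 0.0000. B = V − Δ·S = 0.0000.
(3,3): S=581.9694. Δ = (V_up−V_dn)/(S_up−S_dn) = (0.0000−0.0000)/(849.6754−459.7559) = 0.0000. V = [p*·0.0000 + (1−p*)·0.0000]/1.31 = 0.0000. B = V − Δ·S = 0.0000.
(2,0): S=116.7067. Δ = (V_up−V_dn)/(S_up−S_dn) = (13.4363−70.5727)/(170.3918−92.1983) = -0.7307. V = [p*·13.4363 + (1−p*)·70.5727]/1.31 = 20.0214. B = V − Δ·S = 105.2996.
(2,1): S=215.6858. Δ = (V_up−V_dn)/(S_up−S_dn) = (0.0000−13.4363)/(314.9013−170.3918) = -0.0930. V = [p*·0.0000 + (1−p*)·13.4363]/1.31 = 2.2963. B = V − Δ·S = 22.3505.
(2,2): S=398.6092. Δ = (V_up−V_dn)/(S_up−S_dn) = (0.0000−0.0000)/(581.9694−314.9013) = 0.0000. V = [p*·0.0000 + (1−p*)·0.0000]/1.31 = 0.0000. B = V − Δ·S = 0.0000.
(1,0): S=147.7300. Δ = (V_up−V_dn)/(S_up−S_dn) = (2.2963−20.0214)/(215.6858−116.7067) = -0.1791. V = [p*·2.2963 + (1−p*)·20.0214]/1.31 = 4.7821. B = V − Δ·S = 31.2376.
(1,1): S=273.0200. Δ = (V_up−V_dn)/(S_up−S_dn) = (0.0000−2.2963)/(398.6092−215.6858) = -0.0126. V = [p*·0.0000 + (1−p*)·2.2963]/1.31 = 0.3924. B = V − Δ·S = 3.8197.
(0,0): S=187.0000. Δ = (V_up−V_dn)/(S_up−S_dn) = (0.3924−4.7821)/(273.0200−147.7300) = -0.0350. V = [p*·0.3924 + (1−p*)·4.7821]/1.31 = 1.0498. B = V − Δ·S = 7.6016.
Sanity check at the root: Δ(0,0)·S0 + B(0,0) reproduces V0 = 1.0498.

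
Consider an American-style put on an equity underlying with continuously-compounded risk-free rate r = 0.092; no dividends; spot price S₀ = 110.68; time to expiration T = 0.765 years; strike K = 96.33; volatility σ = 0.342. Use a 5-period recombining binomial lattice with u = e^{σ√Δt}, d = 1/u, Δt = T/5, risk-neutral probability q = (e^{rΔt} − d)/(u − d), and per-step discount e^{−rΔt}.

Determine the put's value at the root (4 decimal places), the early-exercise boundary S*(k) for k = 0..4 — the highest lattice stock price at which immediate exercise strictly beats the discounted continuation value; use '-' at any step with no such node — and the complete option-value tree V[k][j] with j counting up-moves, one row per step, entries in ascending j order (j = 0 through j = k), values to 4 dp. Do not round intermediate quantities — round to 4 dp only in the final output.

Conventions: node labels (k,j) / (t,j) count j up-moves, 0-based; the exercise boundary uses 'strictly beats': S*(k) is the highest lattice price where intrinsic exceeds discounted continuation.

params: Δt=0.15300 u=1.14313 d=0.87479 q=0.51943 e^(-rΔt)=0.98602
t_5 payoffs: 39.6301 22.2370 0.0000 0.0000 0.0000 0.0000
t_4: node(4,0) S=64.8156 payoff=31.5144 vs cont=30.1679 → 31.5144 [stop]  node(4,1) S=84.6983 payoff=11.6317 vs cont=10.5370 → 11.6317 [stop]  node(4,2) S=110.6800 payoff=0.0000 vs cont=0.0000 → 0.0000 [wait]  node(4,3) S=144.6318 payoff=0.0000 vs cont=0.0000 → 0.0000 [wait]  node(4,4) S=188.9985 payoff=0.0000 vs cont=0.0000 → 0.0000 [wait]  ⇒ S*(4)=84.6983
t_3: node(3,0) S=74.0930 payoff=22.2370 vs cont=20.8906 → 22.2370 [stop]  node(3,1) S=96.8215 payoff=0.0000 vs cont=5.5117 → 5.5117 [wait]  node(3,2) S=126.5221 payoff=0.0000 vs cont=0.0000 → 0.0000 [wait]  node(3,3) S=165.3336 payoff=0.0000 vs cont=0.0000 → 0.0000 [wait]  ⇒ S*(3)=74.0930
t_2: node(2,0) S=84.6983 payoff=11.6317 vs cont=13.3600 → 13.3600 [wait]  node(2,1) S=110.6800 payoff=0.0000 vs cont=2.6117 → 2.6117 [wait]  node(2,2) S=144.6318 payoff=0.0000 vs cont=0.0000 → 0.0000 [wait]  ⇒ S*(2)=-
t_1: node(1,0) S=96.8215 payoff=0.0000 vs cont=7.6683 → 7.6683 [wait]  node(1,1) S=126.5221 payoff=0.0000 vs cont=1.2376 → 1.2376 [wait]  ⇒ S*(1)=-
t_0: node(0,0) S=110.6800 payoff=0.0000 vs cont=4.2675 → 4.2675 [wait]  ⇒ S*(0)=-

price = 4.2675
boundary = - - - 74.0930 84.6983
tree:
4.2675
7.6683 1.2376
13.3600 2.6117 0.0000
22.2370 5.5117 0.0000 0.0000
31.5144 11.6317 0.0000 0.0000 0.0000
39.6301 22.2370 0.0000 0.0000 0.0000 0.0000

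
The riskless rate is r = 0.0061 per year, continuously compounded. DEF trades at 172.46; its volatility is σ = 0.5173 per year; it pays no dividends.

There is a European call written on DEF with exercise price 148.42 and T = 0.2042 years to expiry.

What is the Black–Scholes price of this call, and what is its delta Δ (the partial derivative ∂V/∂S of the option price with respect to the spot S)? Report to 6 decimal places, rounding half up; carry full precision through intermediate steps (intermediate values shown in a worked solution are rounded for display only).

price = 30.033928
Δ = 0.777686

σ√T = 0.5173·√0.2042 = 0.233760
d₁ = (ln(S/K) + (r+σ²/2)T) / (σ√T) = (ln(172.46/148.42) + (0.0061+0.5173²/2)·0.2042) / 0.233760 = (0.150119 + 0.028568) / 0.233760 = 0.764402
d₂ = d₁ − σ√T = 0.764402 − 0.233760 = 0.530642
e^{−rT} = 0.998755
N(d₁) = 0.777686,  N(d₂) = 0.702167
Call price V = S·N(d₁) − K·e^{−rT}·N(d₂) = 134.119767 − 104.085839 = 30.033928
Δ = N(d₁) = 0.777686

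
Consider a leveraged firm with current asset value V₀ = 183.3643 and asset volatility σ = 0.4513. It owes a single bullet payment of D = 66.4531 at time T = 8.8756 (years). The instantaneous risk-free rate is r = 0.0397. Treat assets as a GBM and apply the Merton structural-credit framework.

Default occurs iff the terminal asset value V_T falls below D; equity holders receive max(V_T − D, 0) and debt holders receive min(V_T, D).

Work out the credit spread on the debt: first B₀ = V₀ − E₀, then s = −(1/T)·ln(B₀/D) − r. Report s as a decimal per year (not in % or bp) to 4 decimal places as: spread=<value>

Equity is a call on the firm's assets struck at D = 66.4531:
d₁ = [ln(V₀/D) + (r + σ²/2)T] / (σ√T)
   = [ln(183.3643/66.4531) + (0.0397 + 0.5·0.4513²)·8.8756] / (0.4513·√8.8756)
   = [1.014978 + 1.256216] / 1.344510 = 1.689235
d₂ = d₁ − σ√T = 1.689235 − 1.344510 = 0.344724
N(d₁) = 0.954413,  N(d₂) = 0.634849,  e^(−rT) = 0.703026
E₀ = V₀·N(d₁) − D·e^(−rT)·N(d₂)
   = 183.3643·0.954413 − 66.4531·0.703026·0.634849 = 145.346181
B₀ = V₀ − E₀ = 183.3643 − 145.346181 = 38.018119
spread = −(1/T)·ln(B₀/D) − r = −(1/8.8756)·ln(38.018119/66.4531) − 0.0397 = 0.02321784

spread=0.0232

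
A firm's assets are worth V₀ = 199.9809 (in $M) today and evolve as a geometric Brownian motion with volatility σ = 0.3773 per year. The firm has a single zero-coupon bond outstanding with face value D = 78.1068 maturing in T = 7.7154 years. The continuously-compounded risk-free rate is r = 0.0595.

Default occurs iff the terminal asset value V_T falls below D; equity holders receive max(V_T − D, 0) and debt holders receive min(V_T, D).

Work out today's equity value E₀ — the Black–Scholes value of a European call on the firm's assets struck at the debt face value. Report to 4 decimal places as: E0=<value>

Equity is a call on the firm's assets struck at D = 78.1068:
d₁ = [ln(V₀/D) + (r + σ²/2)T] / (σ√T)
   = [ln(199.9809/78.1068) + (0.0595 + 0.5·0.3773²)·7.7154] / (0.3773·√7.7154)
   = [0.940145 + 1.008230] / 1.048011 = 1.859116
d₂ = d₁ − σ√T = 1.859116 − 1.048011 = 0.811105
N(d₁) = 0.968495,  N(d₂) = 0.791347,  e^(−rT) = 0.631873
E₀ = V₀·N(d₁) − D·e^(−rT)·N(d₂)
   = 199.9809·0.968495 − 78.1068·0.631873·0.791347 = 154.624595

E0=154.6246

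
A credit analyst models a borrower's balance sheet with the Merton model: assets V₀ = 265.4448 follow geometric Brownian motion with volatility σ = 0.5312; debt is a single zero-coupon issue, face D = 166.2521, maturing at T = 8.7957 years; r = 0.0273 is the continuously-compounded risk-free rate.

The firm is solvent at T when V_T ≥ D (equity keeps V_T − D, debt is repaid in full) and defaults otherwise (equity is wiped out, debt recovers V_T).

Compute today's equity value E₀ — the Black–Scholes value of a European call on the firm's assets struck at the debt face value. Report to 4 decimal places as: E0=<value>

Apply the equity-as-call identities (strike 166.2521, horizon 8.7957 years):
d₁ = [ln(V₀/D) + (r + σ²/2)T] / (σ√T)
   = [ln(265.4448/166.2521) + (0.0273 + 0.5·0.5312²)·8.7957] / (0.5312·√8.7957)
   = [0.467902 + 1.481079] / 1.575409 = 1.237127
d₂ = d₁ − σ√T = 1.237127 − 1.575409 = -0.338282
N(d₁) = 0.891980,  N(d₂) = 0.367575,  e^(−rT) = 0.786531
E₀ = V₀·N(d₁) − D·e^(−rT)·N(d₂)
   = 265.4448·0.891980 − 166.2521·0.786531·0.367575 = 188.706381

E0=188.7064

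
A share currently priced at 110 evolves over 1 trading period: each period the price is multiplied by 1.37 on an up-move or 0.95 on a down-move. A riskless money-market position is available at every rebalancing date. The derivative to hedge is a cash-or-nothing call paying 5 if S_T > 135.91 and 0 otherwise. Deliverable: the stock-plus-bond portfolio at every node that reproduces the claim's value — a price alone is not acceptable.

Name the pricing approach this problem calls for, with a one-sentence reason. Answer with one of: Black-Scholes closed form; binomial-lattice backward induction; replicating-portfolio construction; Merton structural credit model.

Key observation: the mandate to exhibit the hedge at every date and state singles out the replicating-portfolio construction on the 1-period tree with factors 1.37 and 0.95 from 110.

framework: replicating-portfolio construction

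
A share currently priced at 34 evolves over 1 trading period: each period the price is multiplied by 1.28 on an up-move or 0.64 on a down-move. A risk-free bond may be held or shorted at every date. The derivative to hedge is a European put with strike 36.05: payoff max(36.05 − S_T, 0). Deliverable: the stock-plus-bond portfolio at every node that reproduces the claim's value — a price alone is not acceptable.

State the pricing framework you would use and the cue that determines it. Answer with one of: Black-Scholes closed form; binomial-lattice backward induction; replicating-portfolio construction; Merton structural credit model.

framework: replicating-portfolio construction

Key observation: the task asks for the hedge itself — share and bond holdings at every node of the 1-period tree on spot 34 with factors 1.28/0.64 — which is exactly what the replicating-portfolio construction produces.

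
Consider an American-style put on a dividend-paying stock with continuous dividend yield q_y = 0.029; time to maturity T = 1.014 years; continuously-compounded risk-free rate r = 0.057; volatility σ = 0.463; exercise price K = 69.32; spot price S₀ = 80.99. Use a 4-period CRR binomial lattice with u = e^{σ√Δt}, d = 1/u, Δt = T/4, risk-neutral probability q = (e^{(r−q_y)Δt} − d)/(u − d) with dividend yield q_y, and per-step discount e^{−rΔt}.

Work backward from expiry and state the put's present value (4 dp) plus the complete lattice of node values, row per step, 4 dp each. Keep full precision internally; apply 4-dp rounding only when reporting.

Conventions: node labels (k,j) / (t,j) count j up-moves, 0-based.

price = 8.2876
tree:
8.2876
13.1005 2.8358
20.0204 5.2997 0.0000
29.0752 9.9044 0.0000 0.0000
37.4436 18.5099 0.0000 0.0000 0.0000

Δt=0.25350, u=1.26253, d=0.79206, q=0.45712, disc=e^(-rΔt)=0.98565
k=4 terminal: V=max(K-S,0) → 37.4436 18.5099 0.0000 0.0000 0.0000
k=3: j=0 S=40.2448 intr=29.0752 cont=28.3755 V=29.0752[EX]; j=1 S=64.1491 intr=5.1709 cont=9.9044 V=9.9044[hold]; j=2 S=102.2520 intr=0.0000 cont=0.0000 V=0.0000[hold]; j=3 S=162.9870 intr=0.0000 cont=0.0000 V=0.0000[hold]
k=2: j=0 S=50.8101 intr=18.5099 cont=20.0204 V=20.0204[hold]; j=1 S=80.9900 intr=0.0000 cont=5.2997 V=5.2997[hold]; j=2 S=129.0959 intr=0.0000 cont=0.0000 V=0.0000[hold]
k=1: j=0 S=64.1491 intr=5.1709 cont=13.1005 V=13.1005[hold]; j=1 S=102.2520 intr=0.0000 cont=2.8358 V=2.8358[hold]
k=0: j=0 S=80.9900 intr=0.0000 cont=8.2876 V=8.2876[hold]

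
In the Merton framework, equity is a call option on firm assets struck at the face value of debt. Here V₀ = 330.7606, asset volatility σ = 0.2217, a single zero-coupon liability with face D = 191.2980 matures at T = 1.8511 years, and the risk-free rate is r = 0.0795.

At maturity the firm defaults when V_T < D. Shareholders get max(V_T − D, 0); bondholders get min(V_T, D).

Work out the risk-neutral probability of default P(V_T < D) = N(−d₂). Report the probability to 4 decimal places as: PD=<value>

PD=0.0157

Apply the equity-as-call identities (strike 191.2980, horizon 1.8511 years):
d₁ = [ln(V₀/D) + (r + σ²/2)T] / (σ√T)
   = [ln(330.7606/191.2980) + (0.0795 + 0.5·0.2217²)·1.8511] / (0.2217·√1.8511)
   = [0.547562 + 0.192654] / 0.301634 = 2.454020
d₂ = d₁ − σ√T = 2.454020 − 0.301634 = 2.152386
risk-neutral PD = N(−d₂) = N(-2.152386) = 0.015683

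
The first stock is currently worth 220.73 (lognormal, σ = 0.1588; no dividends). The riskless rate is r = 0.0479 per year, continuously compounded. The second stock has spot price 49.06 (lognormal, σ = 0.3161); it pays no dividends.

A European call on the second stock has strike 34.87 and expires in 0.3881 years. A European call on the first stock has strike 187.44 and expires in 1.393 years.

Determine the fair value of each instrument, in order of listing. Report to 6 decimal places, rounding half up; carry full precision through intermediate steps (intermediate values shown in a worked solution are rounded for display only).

price(the second stock call K=34.87) = 14.939127
price(the first stock call K=187.44) = 47.334476

[the second stock call K=34.87]
σ√T = 0.3161·√0.3881 = 0.196923
d₁ = (ln(S/K) + (r+σ²/2)T) / (σ√T) = (ln(49.06/34.87) + (0.0479+0.3161²/2)·0.3881) / 0.196923 = (0.341417 + 0.037979) / 0.196923 = 1.926624
d₂ = d₁ − σ√T = 1.926624 − 0.196923 = 1.729701
e^{−rT} = 0.981582
N(d₁) = 0.972987,  N(d₂) = 0.958158
price = S·N(d₁) − K·e^{−rT}·N(d₂) = 47.734730 − 32.795603 = 14.939127
[the first stock call K=187.44]
σ√T = 0.1588·√1.393 = 0.187424
d₁ = (ln(S/K) + (r+σ²/2)T) / (σ√T) = (ln(220.73/187.44) + (0.0479+0.1588²/2)·1.393) / 0.187424 = (0.163481 + 0.084289) / 0.187424 = 1.321974
d₂ = d₁ − σ√T = 1.321974 − 0.187424 = 1.134549
e^{−rT} = 0.935453
N(d₁) = 0.906912,  N(d₂) = 0.871718
price = S·N(d₁) − K·e^{−rT}·N(d₂) = 200.182586 − 152.848110 = 47.334476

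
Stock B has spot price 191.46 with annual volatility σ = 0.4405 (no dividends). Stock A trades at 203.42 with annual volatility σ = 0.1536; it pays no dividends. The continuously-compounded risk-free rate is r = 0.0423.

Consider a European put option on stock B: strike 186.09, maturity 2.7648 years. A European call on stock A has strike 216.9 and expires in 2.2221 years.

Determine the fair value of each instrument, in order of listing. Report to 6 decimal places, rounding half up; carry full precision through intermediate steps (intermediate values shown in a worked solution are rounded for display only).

[stock B put K=186.09]
σ√T = 0.4405·√2.7648 = 0.732450
d₁ = (ln(S/K) + (r+σ²/2)T) / (σ√T) = (ln(191.46/186.09) + (0.0423+0.4405²/2)·2.7648) / 0.732450 = (0.028448 + 0.385192) / 0.732450 = 0.564736
d₂ = d₁ − σ√T = 0.564736 − 0.732450 = -0.167714
e^{−rT} = 0.889629
N(−d₁) = 0.286127,  N(−d₂) = 0.566596
price = K·e^{−rT}·N(−d₂) − S·N(−d₁) = 93.800489 − 54.781805 = 39.018683
[stock A call K=216.9]
σ√T = 0.1536·√2.2221 = 0.228967
d₁ = (ln(S/K) + (r+σ²/2)T) / (σ√T) = (ln(203.42/216.9) + (0.0423+0.1536²/2)·2.2221) / 0.228967 = (-0.064164 + 0.120208) / 0.228967 = 0.244770
d₂ = d₁ − σ√T = 0.244770 − 0.228967 = 0.015803
e^{−rT} = 0.910287
N(d₁) = 0.596683,  N(d₂) = 0.506304
price = S·N(d₁) − K·e^{−rT}·N(d₂) = 121.377171 − 99.965354 = 21.411817

price(stock B put K=186.09) = 39.018683
price(stock A call K=216.9) = 21.411817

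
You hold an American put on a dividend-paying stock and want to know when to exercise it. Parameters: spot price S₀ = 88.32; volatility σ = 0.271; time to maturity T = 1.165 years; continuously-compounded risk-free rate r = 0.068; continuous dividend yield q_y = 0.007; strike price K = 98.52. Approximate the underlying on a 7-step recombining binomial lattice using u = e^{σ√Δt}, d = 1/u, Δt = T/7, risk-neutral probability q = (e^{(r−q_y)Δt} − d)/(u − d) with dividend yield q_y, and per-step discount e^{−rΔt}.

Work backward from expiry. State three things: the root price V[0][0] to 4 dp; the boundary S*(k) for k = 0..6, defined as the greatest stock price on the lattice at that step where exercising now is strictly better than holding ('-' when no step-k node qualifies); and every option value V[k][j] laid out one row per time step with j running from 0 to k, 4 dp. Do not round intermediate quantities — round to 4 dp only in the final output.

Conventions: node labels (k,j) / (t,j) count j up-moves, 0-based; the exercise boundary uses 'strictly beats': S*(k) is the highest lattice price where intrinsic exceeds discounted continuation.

Δt=0.16643, u=1.11690, d=0.89534, q=0.51844, disc=e^(-rΔt)=0.98875
k=7 terminal: V=max(K-S,0) → 57.7856 47.7053 35.1305 19.4439 0.0000 0.0000 0.0000 0.0000
k=6: j=0 S=45.4962 intr=53.0238 cont=51.9681 V=53.0238[EX]; j=1 S=56.7549 intr=41.7651 cont=40.7225 V=41.7651[EX]; j=2 S=70.7997 intr=27.7203 cont=26.6941 V=27.7203[EX]; j=3 S=88.3200 intr=10.2000 cont=9.2580 V=10.2000[EX]; j=4 S=110.1760 intr=0.0000 cont=0.0000 V=0.0000[hold]; j=5 S=137.4406 intr=0.0000 cont=0.0000 V=0.0000[hold]; j=6 S=171.4521 intr=0.0000 cont=0.0000 V=0.0000[hold]  S*(6)=88.3200
k=5: j=0 S=50.8147 intr=47.7053 cont=46.6558 V=47.7053[EX]; j=1 S=63.3895 intr=35.1305 cont=34.0956 V=35.1305[EX]; j=2 S=79.0761 intr=19.4439 cont=18.4273 V=19.4439[EX]; j=3 S=98.6445 intr=0.0000 cont=4.8566 V=4.8566[hold]; j=4 S=123.0555 intr=0.0000 cont=0.0000 V=0.0000[hold]; j=5 S=153.5072 intr=0.0000 cont=0.0000 V=0.0000[hold]  S*(5)=79.0761
k=4: j=0 S=56.7549 intr=41.7651 cont=40.7225 V=41.7651[EX]; j=1 S=70.7997 intr=27.7203 cont=26.6941 V=27.7203[EX]; j=2 S=88.3200 intr=10.2000 cont=11.7475 V=11.7475[hold]; j=3 S=110.1760 intr=0.0000 cont=2.3124 V=2.3124[hold]; j=4 S=137.4406 intr=0.0000 cont=0.0000 V=0.0000[hold]  S*(4)=70.7997
k=3: j=0 S=63.3895 intr=35.1305 cont=34.0956 V=35.1305[EX]; j=1 S=79.0761 intr=19.4439 cont=19.2206 V=19.4439[EX]; j=2 S=98.6445 intr=0.0000 cont=6.7788 V=6.7788[hold]; j=3 S=123.0555 intr=0.0000 cont=1.1010 V=1.1010[hold]  S*(3)=79.0761
k=2: j=0 S=70.7997 intr=27.7203 cont=26.6941 V=27.7203[EX]; j=1 S=88.3200 intr=10.2000 cont=12.7329 V=12.7329[hold]; j=2 S=110.1760 intr=0.0000 cont=3.7920 V=3.7920[hold]  S*(2)=70.7997
k=1: j=0 S=79.0761 intr=19.4439 cont=19.7257 V=19.7257[hold]; j=1 S=98.6445 intr=0.0000 cont=8.0064 V=8.0064[hold]  S*(1)=-
k=0: j=0 S=88.3200 intr=10.2000 cont=13.4963 V=13.4963[hold]  S*(0)=-

price = 13.4963
boundary = - - 70.7997 79.0761 70.7997 79.0761 88.3200
tree:
13.4963
19.7257 8.0064
27.7203 12.7329 3.7920
35.1305 19.4439 6.7788 1.1010
41.7651 27.7203 11.7475 2.3124 0.0000
47.7053 35.1305 19.4439 4.8566 0.0000 0.0000
53.0238 41.7651 27.7203 10.2000 0.0000 0.0000 0.0000
57.7856 47.7053 35.1305 19.4439 0.0000 0.0000 0.0000 0.0000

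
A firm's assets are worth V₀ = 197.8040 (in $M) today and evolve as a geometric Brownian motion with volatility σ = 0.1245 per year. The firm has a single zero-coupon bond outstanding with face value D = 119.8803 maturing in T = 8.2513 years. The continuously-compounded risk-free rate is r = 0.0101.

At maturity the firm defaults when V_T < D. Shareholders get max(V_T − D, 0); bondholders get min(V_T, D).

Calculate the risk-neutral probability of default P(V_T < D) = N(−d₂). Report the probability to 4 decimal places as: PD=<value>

Apply the equity-as-call identities (strike 119.8803, horizon 8.2513 years):
d₁ = [ln(V₀/D) + (r + σ²/2)T] / (σ√T)
   = [ln(197.8040/119.8803) + (0.0101 + 0.5·0.1245²)·8.2513] / (0.1245·√8.2513)
   = [0.500783 + 0.147287] / 0.357627 = 1.812137
d₂ = d₁ − σ√T = 1.812137 − 0.357627 = 1.454510
risk-neutral PD = N(−d₂) = N(-1.454510) = 0.072902

PD=0.0729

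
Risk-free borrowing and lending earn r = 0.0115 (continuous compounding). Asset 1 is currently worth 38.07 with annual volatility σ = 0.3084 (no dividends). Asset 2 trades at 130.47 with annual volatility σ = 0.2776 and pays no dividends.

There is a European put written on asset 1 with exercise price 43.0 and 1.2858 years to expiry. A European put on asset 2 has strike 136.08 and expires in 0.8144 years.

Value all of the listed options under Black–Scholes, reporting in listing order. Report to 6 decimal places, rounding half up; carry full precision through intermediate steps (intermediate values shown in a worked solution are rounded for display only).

price(asset 1 put K=43.0) = 7.988352
price(asset 2 put K=136.08) = 15.504658

[asset 1 put K=43.0]
σ√T = 0.3084·√1.2858 = 0.349704
d₁ = (ln(S/K) + (r+σ²/2)T) / (σ√T) = (ln(38.07/43.0) + (0.0115+0.3084²/2)·1.2858) / 0.349704 = (-0.121774 + 0.075933) / 0.349704 = -0.131083
d₂ = d₁ − σ√T = -0.131083 − 0.349704 = -0.480787
e^{−rT} = 0.985322
N(−d₁) = 0.552145,  N(−d₂) = 0.684666
price = K·e^{−rT}·N(−d₂) − S·N(−d₁) = 29.008518 − 21.020165 = 7.988352
[asset 2 put K=136.08]
σ√T = 0.2776·√0.8144 = 0.250518
d₁ = (ln(S/K) + (r+σ²/2)T) / (σ√T) = (ln(130.47/136.08) + (0.0115+0.2776²/2)·0.8144) / 0.250518 = (-0.042100 + 0.040745) / 0.250518 = -0.005407
d₂ = d₁ − σ√T = -0.005407 − 0.250518 = -0.255924
e^{−rT} = 0.990678
N(−d₁) = 0.502157,  N(−d₂) = 0.600995
price = K·e^{−rT}·N(−d₂) − S·N(−d₁) = 81.021078 − 65.516420 = 15.504658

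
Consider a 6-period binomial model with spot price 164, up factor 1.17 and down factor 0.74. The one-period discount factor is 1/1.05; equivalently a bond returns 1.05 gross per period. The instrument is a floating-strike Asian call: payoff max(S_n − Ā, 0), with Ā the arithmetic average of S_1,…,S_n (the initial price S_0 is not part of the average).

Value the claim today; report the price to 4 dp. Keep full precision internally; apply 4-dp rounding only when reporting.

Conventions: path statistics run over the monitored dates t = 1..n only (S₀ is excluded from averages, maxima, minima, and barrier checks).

price = 26.2551

No-arbitrage gives p* = (R−d)/(u−d) = 0.7209: enumerate every path, weight its payoff by its p*-probability, and discount by R^6.
Enumerate all 2^6 = 64 price paths (U = up ×1.17, D = down ×0.74); each path with k up-moves has probability p*^k·(1−p*)^(6−k).
DDDDDD: Ā=65.0204, payoff=0.0000, prob=0.000472
UDDDDD: Ā=102.8026, payoff=0.0000, prob=0.001220
DUDDDD: Ā=91.0493, payoff=0.0000, prob=0.001220
UUDDDD: Ā=143.9563, payoff=0.0000, prob=0.003152
DDUDDD: Ā=82.3518, payoff=0.0000, prob=0.001220
UDUDDD: Ā=130.2049, payoff=0.0000, prob=0.003152
DUUDDD: Ā=118.4515, payoff=0.0000, prob=0.003152
UUUDDD: Ā=187.2815, payoff=0.0000, prob=0.008144
DDDUDD: Ā=75.9157, payoff=0.0000, prob=0.001220
UDDUDD: Ā=120.0288, payoff=0.0000, prob=0.003152
DUDUDD: Ā=108.2755, payoff=0.0000, prob=0.003152
UUDUDD: Ā=171.1924, payoff=0.0000, prob=0.008144
DDUUDD: Ā=99.5780, payoff=0.0000, prob=0.003152
UDUUDD: Ā=157.4410, payoff=0.0000, prob=0.008144
DUUUDD: Ā=145.6876, payoff=0.0000, prob=0.008144
UUUUDD: Ā=230.3439, payoff=0.0000, prob=0.021038
DDDDUD: Ā=71.1529, payoff=0.0000, prob=0.001220
UDDDUD: Ā=112.4986, payoff=0.0000, prob=0.003152
DUDDUD: Ā=100.7452, payoff=0.0000, prob=0.003152
UUDDUD: Ā=159.2864, payoff=0.0000, prob=0.008144
DDUDUD: Ā=92.0478, payoff=0.0000, prob=0.003152
UDUDUD: Ā=145.5350, payoff=0.0000, prob=0.008144
DUUDUD: Ā=133.7817, payoff=0.0000, prob=0.008144
UUUDUD: Ā=211.5197, payoff=0.0000, prob=0.021038
DDDUUD: Ā=85.6116, payoff=0.0000, prob=0.003152
UDDUUD: Ā=135.3590, payoff=0.0000, prob=0.008144
DUDUUD: Ā=123.6056, payoff=0.0000, prob=0.008144
UUDUUD: Ā=195.4305, payoff=0.0000, prob=0.021038
DDUUUD: Ā=114.9082, payoff=0.0000, prob=0.008144
UDUUUD: Ā=181.6791, payoff=0.0000, prob=0.021038
DUUUUD: Ā=169.9258, payoff=0.0000, prob=0.021038
UUUUUD: Ā=268.6664, payoff=0.0000, prob=0.054347
DDDDDU: Ā=67.6285, payoff=0.0000, prob=0.001220
UDDDDU: Ā=106.9262, payoff=0.0000, prob=0.003152
DUDDDU: Ā=95.1728, payoff=0.0000, prob=0.003152
UUDDDU: Ā=150.4760, payoff=0.0000, prob=0.008144
DDUDDU: Ā=86.4754, payoff=0.0000, prob=0.003152
UDUDDU: Ā=136.7246, payoff=0.0000, prob=0.008144
DUUDDU: Ā=124.9712, payoff=0.0000, prob=0.008144
UUUDDU: Ā=197.5897, payoff=0.0000, prob=0.021038
DDDUDU: Ā=80.0393, payoff=0.0000, prob=0.003152
UDDUDU: Ā=126.5485, payoff=0.0000, prob=0.008144
DUDUDU: Ā=114.7952, payoff=0.0000, prob=0.008144
UUDUDU: Ā=181.5005, payoff=0.0000, prob=0.021038
DDUUDU: Ā=106.0977, payoff=0.3402, prob=0.008144
UDUUDU: Ā=167.7491, payoff=0.5379, prob=0.021038
DUUUDU: Ā=155.9958, payoff=12.2913, prob=0.021038
UUUUDU: Ā=246.6420, payoff=19.4335, prob=0.054347
DDDDUU: Ā=75.2765, payoff=0.0000, prob=0.003152
UDDDUU: Ā=119.0183, payoff=0.0000, prob=0.008144
DUDDUU: Ā=107.2649, payoff=0.0000, prob=0.008144
UUDDUU: Ā=169.5946, payoff=0.0000, prob=0.021038
DDUDUU: Ā=98.5675, payoff=7.8705, prob=0.008144
UDUDUU: Ā=155.8432, payoff=12.4439, prob=0.021038
DUUDUU: Ā=144.0898, payoff=24.1972, prob=0.021038
UUUDUU: Ā=227.8177, payoff=38.2578, prob=0.054347
DDDUUU: Ā=92.1314, payoff=14.3066, prob=0.008144
UDDUUU: Ā=145.6671, payoff=22.6199, prob=0.021038
DUDUUU: Ā=133.9138, payoff=34.3733, prob=0.021038
UUDUUU: Ā=211.7286, payoff=54.3469, prob=0.054347
DDUUUU: Ā=125.2163, payoff=43.0707, prob=0.021038
UDUUUU: Ā=197.9772, payoff=68.0983, prob=0.054347
DUUUUU: Ā=186.2239, payoff=79.8516, prob=0.054347
UUUUUU: Ā=294.4350, payoff=126.2519, prob=0.140398
Price = Σ prob·payoff / R^6 = 35.184372 / 1.340096 = 26.2551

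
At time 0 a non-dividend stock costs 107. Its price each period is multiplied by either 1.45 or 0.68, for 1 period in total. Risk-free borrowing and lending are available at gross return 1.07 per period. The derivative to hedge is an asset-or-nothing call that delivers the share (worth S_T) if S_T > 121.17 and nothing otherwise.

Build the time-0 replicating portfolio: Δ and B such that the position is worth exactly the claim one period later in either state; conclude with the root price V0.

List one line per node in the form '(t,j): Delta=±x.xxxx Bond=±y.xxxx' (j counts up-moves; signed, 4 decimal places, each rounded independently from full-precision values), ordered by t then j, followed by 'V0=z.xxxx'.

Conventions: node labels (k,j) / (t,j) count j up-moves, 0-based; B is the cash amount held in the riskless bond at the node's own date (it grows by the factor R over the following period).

(0,0): Delta=1.8831 Bond=-128.0519
V0=73.4416

The replicating-portfolio and risk-neutral prices coincide; use p* = (1.07−0.68)/(1.45−0.68) = 0.5065 for the latter.
At maturity the claim pays: V(1,0)=0.0000, V(1,1)=155.1500
Node (0,0) S=107.0000: V=(p*·155.1500+(1−p*)·0.0000)/1.07=73.4416; Δ=(155.1500−0.0000)/(155.1500−72.7600)=1.8831; B=V−Δ·S=-128.0519
Sanity check at the root: Δ(0,0)·S0 + B(0,0) reproduces V0 = 73.4416.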